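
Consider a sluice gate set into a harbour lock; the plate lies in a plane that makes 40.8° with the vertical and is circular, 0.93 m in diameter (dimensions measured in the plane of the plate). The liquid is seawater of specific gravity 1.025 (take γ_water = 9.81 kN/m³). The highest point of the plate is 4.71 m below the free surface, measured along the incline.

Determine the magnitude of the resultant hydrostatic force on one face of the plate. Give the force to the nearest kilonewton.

F ≈ 27 kN

γ = 1.025 × 9.81 = 10.05525 kN/m³.
The plate makes 40.8° with the vertical, i.e. θ = 90° − 40.8° = 49.2° to the horizontal. Measuring y along the incline from the free-surface line, vertical depth h = y·sinθ with sinθ = 0.756995.
The centroid is at the centre, 0.465 m below the top of the plate, so y_c = 4.71 + 0.465 = 5.175 m and h_c = 5.175 × 0.756995 = 3.91745 m.
A = π(0.465)² = 0.679291 m².
Resultant F = γ·h_c·A = 10.05525 × 3.91745 × 0.679291 = 26.7579 kN.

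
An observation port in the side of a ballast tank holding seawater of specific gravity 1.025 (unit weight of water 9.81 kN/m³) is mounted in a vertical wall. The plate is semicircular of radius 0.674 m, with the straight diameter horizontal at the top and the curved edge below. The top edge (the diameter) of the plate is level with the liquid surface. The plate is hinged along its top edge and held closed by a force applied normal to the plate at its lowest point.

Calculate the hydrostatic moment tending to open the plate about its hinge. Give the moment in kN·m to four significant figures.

γ = 1.025 × 9.81 = 10.05525 kN/m³.
The centroid of a semicircle lies 4r/(3π) = 0.286054 m from the diameter, here below the top edge, so the centroid depth is h_c = 0.286054 m.
A = πr²/2 = π × 0.674²/2 = 0.713575 m².
Resultant F = γ·h_c·A = 10.05525 × 0.286054 × 0.713575 = 2.05249 kN.
I_c = (π/8 − 8/(9π))·r⁴ = 0.109757 × 0.674⁴ = 0.0226502 m⁴.
Centre of pressure: y_p = y_c + I_c/(y_c·A) = 0.286054 + 0.0226502/(0.286054 × 0.713575) = 0.286054 + 0.110965 = 0.397019 m along the plane.
The resultant acts 0.286054 + 0.110965 = 0.397019 m (along the plate) below the hinge at the top edge, so the moment about the hinge is M = F × 0.397019 = 2.05249 × 0.397019 = 0.814878 kN·m.

M ≈ 0.8149 kN·m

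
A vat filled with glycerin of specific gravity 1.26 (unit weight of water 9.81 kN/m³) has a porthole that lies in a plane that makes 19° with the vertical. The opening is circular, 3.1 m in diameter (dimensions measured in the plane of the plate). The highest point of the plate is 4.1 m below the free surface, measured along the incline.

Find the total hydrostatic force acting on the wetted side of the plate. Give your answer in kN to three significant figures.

γ = 1.26 × 9.81 = 12.3606 kN/m³.
The plate makes 19° with the vertical, i.e. θ = 90° − 19° = 71° to the horizontal. Measuring y along the incline from the free-surface line, vertical depth h = y·sinθ with sinθ = 0.945519.
The centroid is at the centre, 1.55 m below the top of the plate, so y_c = 4.1 + 1.55 = 5.65 m and h_c = 5.65 × 0.945519 = 5.34218 m.
A = π(1.55)² = 7.54768 m².
Resultant F = γ·h_c·A = 12.3606 × 5.34218 × 7.54768 = 498.393 kN.

F ≈ 498 kN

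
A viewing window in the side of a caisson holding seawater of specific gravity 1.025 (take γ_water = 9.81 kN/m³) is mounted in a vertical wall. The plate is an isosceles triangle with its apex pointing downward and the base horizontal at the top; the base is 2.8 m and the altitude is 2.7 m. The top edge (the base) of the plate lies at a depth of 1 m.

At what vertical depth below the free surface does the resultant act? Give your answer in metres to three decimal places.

γ = 1.025 × 9.81 = 10.05525 kN/m³.
With the apex down, the centroid sits h/3 = 2.7/3 = 0.9 m below the base (the top edge), so the centroid depth is h_c = 1 + 0.9 = 1.9 m.
A = ½ × 2.8 × 2.7 = 3.78 m².
Resultant F = γ·h_c·A = 10.05525 × 1.9 × 3.78 = 72.2168 kN.
I_c = b·h³/36 = 2.8 × 2.7³/36 = 1.5309 m⁴.
Centre of pressure: y_p = y_c + I_c/(y_c·A) = 1.9 + 1.5309/(1.9 × 3.78) = 1.9 + 0.213158 = 2.11316 m along the plane.

h_p = 2.113 m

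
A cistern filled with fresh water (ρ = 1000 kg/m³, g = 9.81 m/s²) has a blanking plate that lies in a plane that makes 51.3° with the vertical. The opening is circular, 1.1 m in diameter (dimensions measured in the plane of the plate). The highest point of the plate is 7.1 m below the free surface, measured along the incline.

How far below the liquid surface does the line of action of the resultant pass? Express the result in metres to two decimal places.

γ = ρg = 1000 × 9.81 = 9810 N/m³ = 9.81 kN/m³.
The plate makes 51.3° with the vertical, i.e. θ = 90° − 51.3° = 38.7° to the horizontal. Measuring y along the incline from the free-surface line, vertical depth h = y·sinθ with sinθ = 0.625243.
The centroid is at the centre, 0.55 m below the top of the plate, so y_c = 7.1 + 0.55 = 7.65 m and h_c = 7.65 × 0.625243 = 4.78311 m.
A = π(0.55)² = 0.950332 m².
Resultant F = γ·h_c·A = 9.81 × 4.78311 × 0.950332 = 44.5918 kN.
I_c = πr⁴/4 = π × 0.55⁴/4 = 0.0718688 m⁴.
Centre of pressure: y_p = y_c + I_c/(y_c·A) = 7.65 + 0.0718688/(7.65 × 0.950332) = 7.65 + 0.00988561 = 7.65989 m along the plane.
Vertically, h_p = y_p·sinθ = 7.65989 × 0.625243 = 4.78929 m.

h_p = 4.79 m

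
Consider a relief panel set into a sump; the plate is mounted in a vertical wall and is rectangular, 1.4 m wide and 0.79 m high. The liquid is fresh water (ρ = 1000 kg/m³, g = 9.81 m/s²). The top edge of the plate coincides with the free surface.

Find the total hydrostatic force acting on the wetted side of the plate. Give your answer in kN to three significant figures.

F ≈ 4.29 kN

γ = ρg = 1000 × 9.81 = 9810 N/m³ = 9.81 kN/m³.
The centroid lies 0.79/2 = 0.395 m below the top edge, so the centroid depth is h_c = 0.395 m.
A = 1.4 × 0.79 = 1.106 m².
Resultant F = γ·h_c·A = 9.81 × 0.395 × 1.106 = 4.28569 kN.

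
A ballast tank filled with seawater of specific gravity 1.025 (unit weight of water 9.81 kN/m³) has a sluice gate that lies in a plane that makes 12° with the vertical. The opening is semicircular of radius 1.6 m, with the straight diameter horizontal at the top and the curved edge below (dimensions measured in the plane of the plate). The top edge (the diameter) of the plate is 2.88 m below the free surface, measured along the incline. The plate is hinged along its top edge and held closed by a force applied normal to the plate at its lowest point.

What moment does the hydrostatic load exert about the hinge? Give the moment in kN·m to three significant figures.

γ = 1.025 × 9.81 = 10.05525 kN/m³.
The plate makes 12° with the vertical, i.e. θ = 90° − 12° = 78° to the horizontal. Measuring y along the incline from the free-surface line, vertical depth h = y·sinθ with sinθ = 0.978148.
The centroid of a semicircle lies 4r/(3π) = 0.679061 m from the diameter, here below the top edge, so y_c = 2.88 + 0.679061 = 3.55906 m and h_c = 3.55906 × 0.978148 = 3.48129 m.
A = πr²/2 = π × 1.6²/2 = 4.02124 m².
Resultant F = γ·h_c·A = 10.05525 × 3.48129 × 4.02124 = 140.764 kN.
I_c = (π/8 − 8/(9π))·r⁴ = 0.109757 × 1.6⁴ = 0.719303 m⁴.
Centre of pressure: y_p = y_c + I_c/(y_c·A) = 3.55906 + 0.719303/(3.55906 × 4.02124) = 3.55906 + 0.0502593 = 3.60932 m along the plane.
The resultant acts 0.679061 + 0.0502593 = 0.72932 m (along the plate) below the hinge at the top edge, so the moment about the hinge is M = F × 0.72932 = 140.764 × 0.72932 = 102.662 kN·m.

M ≈ 103 kN·m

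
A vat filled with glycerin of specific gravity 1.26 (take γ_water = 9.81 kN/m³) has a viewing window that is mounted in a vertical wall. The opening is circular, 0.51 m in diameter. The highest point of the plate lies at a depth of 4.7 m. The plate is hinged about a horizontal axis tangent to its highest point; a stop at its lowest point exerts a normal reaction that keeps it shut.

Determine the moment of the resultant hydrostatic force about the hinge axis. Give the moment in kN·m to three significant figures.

γ = 1.26 × 9.81 = 12.3606 kN/m³.
The centroid is at the centre, 0.255 m below the top of the plate, so the centroid depth is h_c = 4.7 + 0.255 = 4.955 m.
A = π(0.255)² = 0.204282 m².
Resultant F = γ·h_c·A = 12.3606 × 4.955 × 0.204282 = 12.5116 kN.
I_c = πr⁴/4 = π × 0.255⁴/4 = 0.00332086 m⁴.
Centre of pressure: y_p = y_c + I_c/(y_c·A) = 4.955 + 0.00332086/(4.955 × 0.204282) = 4.955 + 0.00328078 = 4.95828 m along the plane.
The resultant acts 0.255 + 0.00328078 = 0.258281 m (along the plate) below the hinge at the top edge, so the moment about the hinge is M = F × 0.258281 = 12.5116 × 0.258281 = 3.23151 kN·m.

M ≈ 3.23 kN·m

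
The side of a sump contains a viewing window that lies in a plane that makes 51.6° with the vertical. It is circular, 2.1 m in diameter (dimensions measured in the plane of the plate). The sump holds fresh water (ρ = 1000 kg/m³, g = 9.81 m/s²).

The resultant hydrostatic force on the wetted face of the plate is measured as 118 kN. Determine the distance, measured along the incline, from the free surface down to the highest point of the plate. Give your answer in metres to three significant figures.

γ = ρg = 1000 × 9.81 = 9810 N/m³ = 9.81 kN/m³.
A = π(1.05)² = 3.46361 m².
From F = γ·h_c·A, the centroid depth is h_c = 118/(9.81 × 3.46361) = 3.47283 m.
The plate makes 51.6° with the vertical, i.e. θ = 90° − 51.6° = 38.4° to the horizontal. Measuring y along the incline from the free-surface line, vertical depth h = y·sinθ with sinθ = 0.621148.
Along the incline, y_c = h_c/sinθ = 3.47283/0.621148 = 5.59099 m.
The centroid is at the centre, 1.05 m below the top of the plate, so the highest point sits at y_top = 5.59099 − 1.05 = 4.54099 m along the incline.

y_top ≈ 4.54 m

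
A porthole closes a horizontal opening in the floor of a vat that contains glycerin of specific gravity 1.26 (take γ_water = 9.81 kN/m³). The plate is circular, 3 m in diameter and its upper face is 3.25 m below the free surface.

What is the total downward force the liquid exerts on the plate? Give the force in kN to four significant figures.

F ≈ 284.0 kN

γ = 1.26 × 9.81 = 12.3606 kN/m³.
The plate is horizontal, so pressure is uniform at p = γ·h = 12.3606 × 3.25 = 40.172 kN/m².
A = π(1.5)² = 7.06858 m².
F = p·A = 40.172 × 7.06858 = 283.959 kN.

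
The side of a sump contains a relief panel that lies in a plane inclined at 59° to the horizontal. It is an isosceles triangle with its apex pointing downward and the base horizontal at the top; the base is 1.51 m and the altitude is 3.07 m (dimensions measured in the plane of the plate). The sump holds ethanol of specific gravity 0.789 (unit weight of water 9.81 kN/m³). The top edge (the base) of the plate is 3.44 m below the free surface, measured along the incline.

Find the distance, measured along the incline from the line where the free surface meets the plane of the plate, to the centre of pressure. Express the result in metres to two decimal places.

y_p = 4.58 m

γ = 0.789 × 9.81 = 7.74009 kN/m³.
Let θ = 59° be the plate's angle to the horizontal; measure y along the incline from where the plane meets the free surface. Vertical depth h = y·sinθ with sinθ = 0.857167.
With the apex down, the centroid sits h/3 = 3.07/3 = 1.02333 m below the base (the top edge), so y_c = 3.44 + 1.02333 = 4.46333 m and h_c = 4.46333 × 0.857167 = 3.82582 m.
A = ½ × 1.51 × 3.07 = 2.31785 m².
Resultant F = γ·h_c·A = 7.74009 × 3.82582 × 2.31785 = 68.6366 kN.
I_c = b·h³/36 = 1.51 × 3.07³/36 = 1.21364 m⁴.
Centre of pressure: y_p = y_c + I_c/(y_c·A) = 4.46333 + 1.21364/(4.46333 × 2.31785) = 4.46333 + 0.117313 = 4.58064 m along the plane.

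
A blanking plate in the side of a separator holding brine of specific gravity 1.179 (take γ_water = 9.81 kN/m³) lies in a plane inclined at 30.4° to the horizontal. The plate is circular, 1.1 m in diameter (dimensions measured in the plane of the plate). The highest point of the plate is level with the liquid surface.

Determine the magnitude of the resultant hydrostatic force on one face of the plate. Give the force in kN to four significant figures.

F ≈ 3.059 kN

γ = 1.179 × 9.81 = 11.56599 kN/m³.
Let θ = 30.4° be the plate's angle to the horizontal; measure y along the incline from where the plane meets the free surface. Vertical depth h = y·sinθ with sinθ = 0.506034.
The centroid is at the centre, 0.55 m below the top of the plate, so y_c = 0.55 m and h_c = 0.55 × 0.506034 = 0.278319 m.
A = π(0.55)² = 0.950332 m².
Resultant F = γ·h_c·A = 11.56599 × 0.278319 × 0.950332 = 3.05915 kN.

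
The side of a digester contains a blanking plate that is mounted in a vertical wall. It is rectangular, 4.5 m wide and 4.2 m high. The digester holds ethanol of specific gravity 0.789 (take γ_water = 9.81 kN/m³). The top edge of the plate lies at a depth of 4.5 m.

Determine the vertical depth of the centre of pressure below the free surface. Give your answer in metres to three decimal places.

h_p = 6.823 m

γ = 0.789 × 9.81 = 7.74009 kN/m³.
The centroid lies 4.2/2 = 2.1 m below the top edge, so the centroid depth is h_c = 4.5 + 2.1 = 6.6 m.
A = 4.5 × 4.2 = 18.9 m².
Resultant F = γ·h_c·A = 7.74009 × 6.6 × 18.9 = 965.499 kN.
I_c = b·h³/12 = 4.5 × 4.2³/12 = 27.783 m⁴.
Centre of pressure: y_p = y_c + I_c/(y_c·A) = 6.6 + 27.783/(6.6 × 18.9) = 6.6 + 0.222727 = 6.82273 m along the plane.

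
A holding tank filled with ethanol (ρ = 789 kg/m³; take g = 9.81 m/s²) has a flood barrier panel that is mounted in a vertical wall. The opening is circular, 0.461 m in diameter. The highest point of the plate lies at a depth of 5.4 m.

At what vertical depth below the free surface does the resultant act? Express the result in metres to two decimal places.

γ = ρg = 789 × 9.81 / 1000 = 7.74009 kN/m³.
The centroid is at the centre, 0.2305 m below the top of the plate, so the centroid depth is h_c = 5.4 + 0.2305 = 5.6305 m.
A = π(0.2305)² = 0.166914 m².
Resultant F = γ·h_c·A = 7.74009 × 5.6305 × 0.166914 = 7.27421 kN.
I_c = πr⁴/4 = π × 0.2305⁴/4 = 0.00221704 m⁴.
Centre of pressure: y_p = y_c + I_c/(y_c·A) = 5.6305 + 0.00221704/(5.6305 × 0.166914) = 5.6305 + 0.00235903 = 5.63286 m along the plane.

h_p = 5.63 m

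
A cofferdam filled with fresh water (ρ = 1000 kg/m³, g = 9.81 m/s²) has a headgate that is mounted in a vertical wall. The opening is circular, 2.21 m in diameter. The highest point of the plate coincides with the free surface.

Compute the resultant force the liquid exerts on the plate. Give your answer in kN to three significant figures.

F ≈ 41.6 kN

γ = ρg = 1000 × 9.81 = 9810 N/m³ = 9.81 kN/m³.
The centroid is at the centre, 1.105 m below the top of the plate, so the centroid depth is h_c = 1.105 m.
A = π(1.105)² = 3.83596 m².
Resultant F = γ·h_c·A = 9.81 × 1.105 × 3.83596 = 41.582 kN.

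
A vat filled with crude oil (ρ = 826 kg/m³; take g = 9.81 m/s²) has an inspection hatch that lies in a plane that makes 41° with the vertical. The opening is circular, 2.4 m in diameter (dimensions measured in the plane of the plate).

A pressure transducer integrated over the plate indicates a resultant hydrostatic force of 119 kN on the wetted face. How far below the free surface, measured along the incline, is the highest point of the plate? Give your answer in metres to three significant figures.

γ = ρg = 826 × 9.81 / 1000 = 8.10306 kN/m³.
A = π(1.2)² = 4.52389 m².
From F = γ·h_c·A, the centroid depth is h_c = 119/(8.10306 × 4.52389) = 3.24628 m.
The plate makes 41° with the vertical, i.e. θ = 90° − 41° = 49° to the horizontal. Measuring y along the incline from the free-surface line, vertical depth h = y·sinθ with sinθ = 0.754710.
Along the incline, y_c = h_c/sinθ = 3.24628/0.754710 = 4.30136 m.
The centroid is at the centre, 1.2 m below the top of the plate, so the highest point sits at y_top = 4.30136 − 1.2 = 3.10136 m along the incline.

y_top ≈ 3.10 m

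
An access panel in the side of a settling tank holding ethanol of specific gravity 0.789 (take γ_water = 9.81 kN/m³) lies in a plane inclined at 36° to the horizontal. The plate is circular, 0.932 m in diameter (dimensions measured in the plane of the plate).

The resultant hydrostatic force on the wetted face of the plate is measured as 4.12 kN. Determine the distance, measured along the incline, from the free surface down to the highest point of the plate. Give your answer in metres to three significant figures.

γ = 0.789 × 9.81 = 7.74009 kN/m³.
A = π(0.466)² = 0.682216 m².
From F = γ·h_c·A, the centroid depth is h_c = 4.12/(7.74009 × 0.682216) = 0.780242 m.
Let θ = 36° be the plate's angle to the horizontal; measure y along the incline from where the plane meets the free surface. Vertical depth h = y·sinθ with sinθ = 0.587785.
Along the incline, y_c = h_c/sinθ = 0.780242/0.587785 = 1.32743 m.
The centroid is at the centre, 0.466 m below the top of the plate, so the highest point sits at y_top = 1.32743 − 0.466 = 0.86143 m along the incline.

y_top ≈ 0.861 m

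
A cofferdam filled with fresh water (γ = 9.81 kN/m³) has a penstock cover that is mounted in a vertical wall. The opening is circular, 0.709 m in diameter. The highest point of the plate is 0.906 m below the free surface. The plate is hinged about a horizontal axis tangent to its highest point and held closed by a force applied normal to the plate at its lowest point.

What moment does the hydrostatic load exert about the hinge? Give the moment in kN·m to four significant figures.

M ≈ 1.852 kN·m

γ = 9.81 kN/m³.
The centroid is at the centre, 0.3545 m below the top of the plate, so the centroid depth is h_c = 0.906 + 0.3545 = 1.2605 m.
A = π(0.3545)² = 0.394805 m².
Resultant F = γ·h_c·A = 9.81 × 1.2605 × 0.394805 = 4.88196 kN.
I_c = πr⁴/4 = π × 0.3545⁴/4 = 0.0124038 m⁴.
Centre of pressure: y_p = y_c + I_c/(y_c·A) = 1.2605 + 0.0124038/(1.2605 × 0.394805) = 1.2605 + 0.0249247 = 1.28542 m along the plane.
The resultant acts 0.3545 + 0.0249247 = 0.379425 m (along the plate) below the hinge at the top edge, so the moment about the hinge is M = F × 0.379425 = 4.88196 × 0.379425 = 1.85234 kN·m.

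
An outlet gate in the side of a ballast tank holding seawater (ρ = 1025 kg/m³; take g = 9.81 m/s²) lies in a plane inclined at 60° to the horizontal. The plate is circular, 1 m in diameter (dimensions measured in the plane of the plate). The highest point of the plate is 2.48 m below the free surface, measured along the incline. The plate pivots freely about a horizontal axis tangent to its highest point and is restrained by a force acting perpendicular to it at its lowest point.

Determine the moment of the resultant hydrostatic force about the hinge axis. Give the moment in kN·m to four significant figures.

γ = ρg = 1025 × 9.81 / 1000 = 10.05525 kN/m³.
Let θ = 60° be the plate's angle to the horizontal; measure y along the incline from where the plane meets the free surface. Vertical depth h = y·sinθ with sinθ = 0.866025.
The centroid is at the centre, 0.5 m below the top of the plate, so y_c = 2.48 + 0.5 = 2.98 m and h_c = 2.98 × 0.866025 = 2.58075 m.
A = π(0.5)² = 0.785398 m².
Resultant F = γ·h_c·A = 10.05525 × 2.58075 × 0.785398 = 20.3811 kN.
I_c = πr⁴/4 = π × 0.5⁴/4 = 0.0490874 m⁴.
Centre of pressure: y_p = y_c + I_c/(y_c·A) = 2.98 + 0.0490874/(2.98 × 0.785398) = 2.98 + 0.0209732 = 3.00097 m along the plane.
The resultant acts 0.5 + 0.0209732 = 0.520973 m (along the plate) below the hinge at the top edge, so the moment about the hinge is M = F × 0.520973 = 20.3811 × 0.520973 = 10.618 kN·m.

M ≈ 10.62 kN·m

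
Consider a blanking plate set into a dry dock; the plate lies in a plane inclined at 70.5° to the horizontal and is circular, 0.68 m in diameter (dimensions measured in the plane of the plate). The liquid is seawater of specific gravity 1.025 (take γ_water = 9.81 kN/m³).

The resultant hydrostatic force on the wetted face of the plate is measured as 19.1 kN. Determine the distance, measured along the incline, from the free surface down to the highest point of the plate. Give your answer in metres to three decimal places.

γ = 1.025 × 9.81 = 10.05525 kN/m³.
A = π(0.34)² = 0.363168 m².
From F = γ·h_c·A, the centroid depth is h_c = 19.1/(10.05525 × 0.363168) = 5.23038 m.
Let θ = 70.5° be the plate's angle to the horizontal; measure y along the incline from where the plane meets the free surface. Vertical depth h = y·sinθ with sinθ = 0.942641.
Along the incline, y_c = h_c/sinθ = 5.23038/0.942641 = 5.54864 m.
The centroid is at the centre, 0.34 m below the top of the plate, so the highest point sits at y_top = 5.54864 − 0.34 = 5.20864 m along the incline.

y_top ≈ 5.209 m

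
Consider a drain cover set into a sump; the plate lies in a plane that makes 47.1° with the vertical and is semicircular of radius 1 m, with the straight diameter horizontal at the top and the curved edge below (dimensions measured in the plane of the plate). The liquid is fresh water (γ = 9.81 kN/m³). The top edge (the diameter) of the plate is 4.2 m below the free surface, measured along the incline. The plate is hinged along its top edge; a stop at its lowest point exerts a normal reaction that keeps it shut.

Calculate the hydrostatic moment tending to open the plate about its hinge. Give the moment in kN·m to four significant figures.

M ≈ 21.32 kN·m

γ = 9.81 kN/m³.
The plate makes 47.1° with the vertical, i.e. θ = 90° − 47.1° = 42.9° to the horizontal. Measuring y along the incline from the free-surface line, vertical depth h = y·sinθ with sinθ = 0.680721.
The centroid of a semicircle lies 4r/(3π) = 0.424413 m from the diameter, here below the top edge, so y_c = 4.2 + 0.424413 = 4.62441 m and h_c = 4.62441 × 0.680721 = 3.14793 m.
A = πr²/2 = π × 1²/2 = 1.5708 m².
Resultant F = γ·h_c·A = 9.81 × 3.14793 × 1.5708 = 48.5082 kN.
I_c = (π/8 − 8/(9π))·r⁴ = 0.109757 × 1⁴ = 0.109757 m⁴.
Centre of pressure: y_p = y_c + I_c/(y_c·A) = 4.62441 + 0.109757/(4.62441 × 1.5708) = 4.62441 + 0.0151097 = 4.63952 m along the plane.
The resultant acts 0.424413 + 0.0151097 = 0.439523 m (along the plate) below the hinge at the top edge, so the moment about the hinge is M = F × 0.439523 = 48.5082 × 0.439523 = 21.3205 kN·m.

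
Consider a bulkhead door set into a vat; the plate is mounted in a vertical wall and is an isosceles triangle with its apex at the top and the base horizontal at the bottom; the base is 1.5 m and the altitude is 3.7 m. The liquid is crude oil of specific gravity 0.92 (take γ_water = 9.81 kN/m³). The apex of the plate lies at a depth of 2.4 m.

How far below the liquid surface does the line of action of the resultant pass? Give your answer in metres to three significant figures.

γ = 0.92 × 9.81 = 9.0252 kN/m³.
With the apex up, the centroid sits 2h/3 = 2 × 3.7/3 = 2.46667 m below the apex, so the centroid depth is h_c = 2.4 + 2.46667 = 4.86667 m.
A = ½ × 1.5 × 3.7 = 2.775 m².
Resultant F = γ·h_c·A = 9.0252 × 4.86667 × 2.775 = 121.885 kN.
I_c = b·h³/36 = 1.5 × 3.7³/36 = 2.11054 m⁴.
Centre of pressure: y_p = y_c + I_c/(y_c·A) = 4.86667 + 2.11054/(4.86667 × 2.775) = 4.86667 + 0.156278 = 5.02295 m along the plane.

h_p = 5.02 m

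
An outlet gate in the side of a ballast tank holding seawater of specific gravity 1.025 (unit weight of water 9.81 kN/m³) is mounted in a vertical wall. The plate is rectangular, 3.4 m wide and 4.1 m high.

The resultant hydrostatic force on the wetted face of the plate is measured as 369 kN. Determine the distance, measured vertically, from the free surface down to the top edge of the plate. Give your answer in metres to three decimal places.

d_top ≈ 0.583 m

γ = 1.025 × 9.81 = 10.05525 kN/m³.
A = 3.4 × 4.1 = 13.94 m².
From F = γ·h_c·A, the centroid depth is h_c = 369/(10.05525 × 13.94) = 2.63251 m.
The centroid lies 4.1/2 = 2.05 m below the top edge, so the top edge sits at h_top = 2.63251 − 2.05 = 0.58251 m below the surface.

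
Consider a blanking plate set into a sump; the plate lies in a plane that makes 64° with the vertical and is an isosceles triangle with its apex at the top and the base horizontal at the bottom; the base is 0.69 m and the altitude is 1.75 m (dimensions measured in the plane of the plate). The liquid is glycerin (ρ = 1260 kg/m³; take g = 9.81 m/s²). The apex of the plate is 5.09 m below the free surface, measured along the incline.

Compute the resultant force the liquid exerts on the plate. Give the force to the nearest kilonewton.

F ≈ 20 kN

γ = ρg = 1260 × 9.81 / 1000 = 12.3606 kN/m³.
The plate makes 64° with the vertical, i.e. θ = 90° − 64° = 26° to the horizontal. Measuring y along the incline from the free-surface line, vertical depth h = y·sinθ with sinθ = 0.438371.
With the apex up, the centroid sits 2h/3 = 2 × 1.75/3 = 1.16667 m below the apex, so y_c = 5.09 + 1.16667 = 6.25667 m and h_c = 6.25667 × 0.438371 = 2.74274 m.
A = ½ × 0.69 × 1.75 = 0.60375 m².
Resultant F = γ·h_c·A = 12.3606 × 2.74274 × 0.60375 = 20.4683 kN.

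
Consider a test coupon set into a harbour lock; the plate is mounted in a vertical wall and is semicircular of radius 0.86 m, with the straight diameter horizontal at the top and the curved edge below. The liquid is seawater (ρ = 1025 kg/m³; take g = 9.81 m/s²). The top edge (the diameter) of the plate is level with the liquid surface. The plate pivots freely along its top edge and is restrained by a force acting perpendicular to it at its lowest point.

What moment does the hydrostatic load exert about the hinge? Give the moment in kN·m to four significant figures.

M ≈ 2.160 kN·m

γ = ρg = 1025 × 9.81 / 1000 = 10.05525 kN/m³.
The centroid of a semicircle lies 4r/(3π) = 0.364995 m from the diameter, here below the top edge, so the centroid depth is h_c = 0.364995 m.
A = πr²/2 = π × 0.86²/2 = 1.16176 m².
Resultant F = γ·h_c·A = 10.05525 × 0.364995 × 1.16176 = 4.26379 kN.
I_c = (π/8 − 8/(9π))·r⁴ = 0.109757 × 0.86⁴ = 0.060038 m⁴.
Centre of pressure: y_p = y_c + I_c/(y_c·A) = 0.364995 + 0.060038/(0.364995 × 1.16176) = 0.364995 + 0.141587 = 0.506582 m along the plane.
The resultant acts 0.364995 + 0.141587 = 0.506582 m (along the plate) below the hinge at the top edge, so the moment about the hinge is M = F × 0.506582 = 4.26379 × 0.506582 = 2.15996 kN·m.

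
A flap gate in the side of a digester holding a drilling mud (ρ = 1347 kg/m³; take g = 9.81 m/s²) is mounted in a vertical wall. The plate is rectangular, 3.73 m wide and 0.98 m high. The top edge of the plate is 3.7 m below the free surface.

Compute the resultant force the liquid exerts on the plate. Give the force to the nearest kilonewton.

F ≈ 202 kN

γ = ρg = 1347 × 9.81 / 1000 = 13.21407 kN/m³.
The centroid lies 0.98/2 = 0.49 m below the top edge, so the centroid depth is h_c = 3.7 + 0.49 = 4.19 m.
A = 3.73 × 0.98 = 3.6554 m².
Resultant F = γ·h_c·A = 13.21407 × 4.19 × 3.6554 = 202.388 kN.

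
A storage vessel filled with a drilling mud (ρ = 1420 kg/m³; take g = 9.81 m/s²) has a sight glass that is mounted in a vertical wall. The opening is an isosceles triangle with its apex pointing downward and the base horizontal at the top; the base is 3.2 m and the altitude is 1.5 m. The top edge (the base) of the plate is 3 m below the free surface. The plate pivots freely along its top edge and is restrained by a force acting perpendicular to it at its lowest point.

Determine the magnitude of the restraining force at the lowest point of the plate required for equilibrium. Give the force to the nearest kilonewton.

γ = ρg = 1420 × 9.81 / 1000 = 13.9302 kN/m³.
With the apex down, the centroid sits h/3 = 1.5/3 = 0.5 m below the base (the top edge), so the centroid depth is h_c = 3 + 0.5 = 3.5 m.
A = ½ × 3.2 × 1.5 = 2.4 m².
Resultant F = γ·h_c·A = 13.9302 × 3.5 × 2.4 = 117.014 kN.
I_c = b·h³/36 = 3.2 × 1.5³/36 = 0.3 m⁴.
Centre of pressure: y_p = y_c + I_c/(y_c·A) = 3.5 + 0.3/(3.5 × 2.4) = 3.5 + 0.0357143 = 3.53571 m along the plane.
The resultant acts 0.5 + 0.0357143 = 0.535714 m (along the plate) below the hinge at the top edge, so the moment about the hinge is M = F × 0.535714 = 117.014 × 0.535714 = 62.686 kN·m.
A normal force at the bottom, 1.5 m from the hinge, must supply this moment: P = 62.686/1.5 = 41.7907 kN.

P ≈ 42 kN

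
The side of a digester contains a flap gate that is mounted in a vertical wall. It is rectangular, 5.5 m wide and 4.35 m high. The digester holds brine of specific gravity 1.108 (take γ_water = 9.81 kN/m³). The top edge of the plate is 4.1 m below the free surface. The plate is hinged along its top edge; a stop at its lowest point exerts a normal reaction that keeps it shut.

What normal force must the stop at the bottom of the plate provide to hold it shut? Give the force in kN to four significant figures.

P ≈ 910.2 kN

γ = 1.108 × 9.81 = 10.86948 kN/m³.
The centroid lies 4.35/2 = 2.175 m below the top edge, so the centroid depth is h_c = 4.1 + 2.175 = 6.275 m.
A = 5.5 × 4.35 = 23.925 m².
Resultant F = γ·h_c·A = 10.86948 × 6.275 × 23.925 = 1631.83 kN.
I_c = b·h³/12 = 5.5 × 4.35³/12 = 37.7267 m⁴.
Centre of pressure: y_p = y_c + I_c/(y_c·A) = 6.275 + 37.7267/(6.275 × 23.925) = 6.275 + 0.251295 = 6.5263 m along the plane.
The resultant acts 2.175 + 0.251295 = 2.42629 m (along the plate) below the hinge at the top edge, so the moment about the hinge is M = F × 2.42629 = 1631.83 × 2.42629 = 3959.29 kN·m.
A normal force at the bottom, 4.35 m from the hinge, must supply this moment: P = 3959.29/4.35 = 910.182 kN.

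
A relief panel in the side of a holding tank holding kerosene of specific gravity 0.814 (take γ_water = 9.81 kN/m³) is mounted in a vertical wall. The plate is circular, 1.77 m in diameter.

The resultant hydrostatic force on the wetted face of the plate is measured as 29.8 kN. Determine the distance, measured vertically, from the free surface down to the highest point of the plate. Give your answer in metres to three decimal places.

γ = 0.814 × 9.81 = 7.98534 kN/m³.
A = π(0.885)² = 2.46057 m².
From F = γ·h_c·A, the centroid depth is h_c = 29.8/(7.98534 × 2.46057) = 1.51666 m.
The centroid is at the centre, 0.885 m below the top of the plate, so the highest point sits at h_top = 1.51666 − 0.885 = 0.63166 m below the surface.

d_top ≈ 0.632 m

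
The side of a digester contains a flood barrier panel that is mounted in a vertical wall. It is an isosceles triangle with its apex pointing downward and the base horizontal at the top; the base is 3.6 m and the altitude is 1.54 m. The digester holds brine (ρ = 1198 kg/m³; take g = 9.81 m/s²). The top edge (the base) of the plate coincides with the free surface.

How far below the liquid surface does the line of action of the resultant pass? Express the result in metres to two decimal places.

γ = ρg = 1198 × 9.81 / 1000 = 11.75238 kN/m³.
With the apex down, the centroid sits h/3 = 1.54/3 = 0.513333 m below the base (the top edge), so the centroid depth is h_c = 0.513333 m.
A = ½ × 3.6 × 1.54 = 2.772 m².
Resultant F = γ·h_c·A = 11.75238 × 0.513333 × 2.772 = 16.7232 kN.
I_c = b·h³/36 = 3.6 × 1.54³/36 = 0.365226 m⁴.
Centre of pressure: y_p = y_c + I_c/(y_c·A) = 0.513333 + 0.365226/(0.513333 × 2.772) = 0.513333 + 0.256667 = 0.77 m along the plane.

h_p = 0.77 m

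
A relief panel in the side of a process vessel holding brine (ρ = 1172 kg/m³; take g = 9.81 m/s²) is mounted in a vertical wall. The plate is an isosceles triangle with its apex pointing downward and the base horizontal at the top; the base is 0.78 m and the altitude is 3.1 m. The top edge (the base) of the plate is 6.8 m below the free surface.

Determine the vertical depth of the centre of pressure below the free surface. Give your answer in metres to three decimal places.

γ = ρg = 1172 × 9.81 / 1000 = 11.49732 kN/m³.
With the apex down, the centroid sits h/3 = 3.1/3 = 1.03333 m below the base (the top edge), so the centroid depth is h_c = 6.8 + 1.03333 = 7.83333 m.
A = ½ × 0.78 × 3.1 = 1.209 m².
Resultant F = γ·h_c·A = 11.49732 × 7.83333 × 1.209 = 108.885 kN.
I_c = b·h³/36 = 0.78 × 3.1³/36 = 0.645472 m⁴.
Centre of pressure: y_p = y_c + I_c/(y_c·A) = 7.83333 + 0.645472/(7.83333 × 1.209) = 7.83333 + 0.0681561 = 7.90149 m along the plane.

h_p = 7.901 m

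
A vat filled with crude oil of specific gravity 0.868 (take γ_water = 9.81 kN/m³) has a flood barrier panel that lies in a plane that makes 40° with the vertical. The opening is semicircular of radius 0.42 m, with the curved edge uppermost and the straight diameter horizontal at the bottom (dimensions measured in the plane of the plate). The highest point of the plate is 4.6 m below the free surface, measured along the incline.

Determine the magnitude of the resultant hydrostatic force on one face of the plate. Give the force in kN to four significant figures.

γ = 0.868 × 9.81 = 8.51508 kN/m³.
The plate makes 40° with the vertical, i.e. θ = 90° − 40° = 50° to the horizontal. Measuring y along the incline from the free-surface line, vertical depth h = y·sinθ with sinθ = 0.766044.
The centroid lies 4r/(3π) = 0.178254 m above the diameter, so r − 4r/(3π) = 0.42 − 0.178254 = 0.241746 m below the topmost point, so y_c = 4.6 + 0.241746 = 4.84175 m and h_c = 4.84175 × 0.766044 = 3.70899 m.
A = πr²/2 = π × 0.42²/2 = 0.277088 m².
Resultant F = γ·h_c·A = 8.51508 × 3.70899 × 0.277088 = 8.75109 kN.

F ≈ 8.751 kN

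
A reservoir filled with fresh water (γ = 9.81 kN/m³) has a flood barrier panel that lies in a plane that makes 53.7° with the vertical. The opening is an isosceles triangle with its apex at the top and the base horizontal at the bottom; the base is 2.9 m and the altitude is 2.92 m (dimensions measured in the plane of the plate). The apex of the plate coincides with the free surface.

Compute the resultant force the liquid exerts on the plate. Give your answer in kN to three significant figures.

F ≈ 47.9 kN

γ = 9.81 kN/m³.
The plate makes 53.7° with the vertical, i.e. θ = 90° − 53.7° = 36.3° to the horizontal. Measuring y along the incline from the free-surface line, vertical depth h = y·sinθ with sinθ = 0.592013.
With the apex up, the centroid sits 2h/3 = 2 × 2.92/3 = 1.94667 m below the apex, so y_c = 1.94667 m and h_c = 1.94667 × 0.592013 = 1.15245 m.
A = ½ × 2.9 × 2.92 = 4.234 m².
Resultant F = γ·h_c·A = 9.81 × 1.15245 × 4.234 = 47.8676 kN.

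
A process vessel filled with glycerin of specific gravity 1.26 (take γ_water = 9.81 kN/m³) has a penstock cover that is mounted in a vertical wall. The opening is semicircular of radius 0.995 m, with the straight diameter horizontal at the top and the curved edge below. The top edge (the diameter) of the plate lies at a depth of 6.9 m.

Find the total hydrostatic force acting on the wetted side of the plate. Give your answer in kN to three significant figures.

F ≈ 141 kN

γ = 1.26 × 9.81 = 12.3606 kN/m³.
The centroid of a semicircle lies 4r/(3π) = 0.422291 m from the diameter, here below the top edge, so the centroid depth is h_c = 6.9 + 0.422291 = 7.32229 m.
A = πr²/2 = π × 0.995²/2 = 1.55513 m².
Resultant F = γ·h_c·A = 12.3606 × 7.32229 × 1.55513 = 140.752 kN.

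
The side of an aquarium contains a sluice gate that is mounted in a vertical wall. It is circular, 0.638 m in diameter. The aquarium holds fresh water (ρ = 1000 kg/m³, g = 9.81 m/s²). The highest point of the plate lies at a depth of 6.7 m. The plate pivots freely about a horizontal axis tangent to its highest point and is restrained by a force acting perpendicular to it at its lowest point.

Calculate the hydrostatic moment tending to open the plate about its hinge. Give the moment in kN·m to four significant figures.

M ≈ 7.102 kN·m

γ = ρg = 1000 × 9.81 = 9810 N/m³ = 9.81 kN/m³.
The centroid is at the centre, 0.319 m below the top of the plate, so the centroid depth is h_c = 6.7 + 0.319 = 7.019 m.
A = π(0.319)² = 0.319692 m².
Resultant F = γ·h_c·A = 9.81 × 7.019 × 0.319692 = 22.0128 kN.
I_c = πr⁴/4 = π × 0.319⁴/4 = 0.00813303 m⁴.
Centre of pressure: y_p = y_c + I_c/(y_c·A) = 7.019 + 0.00813303/(7.019 × 0.319692) = 7.019 + 0.00362448 = 7.02262 m along the plane.
The resultant acts 0.319 + 0.00362448 = 0.322624 m (along the plate) below the hinge at the top edge, so the moment about the hinge is M = F × 0.322624 = 22.0128 × 0.322624 = 7.10186 kN·m.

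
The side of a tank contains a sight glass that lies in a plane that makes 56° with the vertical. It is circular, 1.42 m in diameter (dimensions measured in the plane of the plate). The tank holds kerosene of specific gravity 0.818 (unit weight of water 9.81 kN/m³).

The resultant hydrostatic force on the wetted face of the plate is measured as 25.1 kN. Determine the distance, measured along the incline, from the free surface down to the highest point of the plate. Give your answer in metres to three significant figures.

γ = 0.818 × 9.81 = 8.02458 kN/m³.
A = π(0.71)² = 1.58368 m².
From F = γ·h_c·A, the centroid depth is h_c = 25.1/(8.02458 × 1.58368) = 1.97508 m.
The plate makes 56° with the vertical, i.e. θ = 90° − 56° = 34° to the horizontal. Measuring y along the incline from the free-surface line, vertical depth h = y·sinθ with sinθ = 0.559193.
Along the incline, y_c = h_c/sinθ = 1.97508/0.559193 = 3.53202 m.
The centroid is at the centre, 0.71 m below the top of the plate, so the highest point sits at y_top = 3.53202 − 0.71 = 2.82202 m along the incline.

y_top ≈ 2.82 m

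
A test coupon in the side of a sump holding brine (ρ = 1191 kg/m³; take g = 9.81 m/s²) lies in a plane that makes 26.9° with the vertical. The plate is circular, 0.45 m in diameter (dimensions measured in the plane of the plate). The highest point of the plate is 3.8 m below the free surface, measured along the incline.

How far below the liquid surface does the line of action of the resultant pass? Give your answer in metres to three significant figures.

h_p = 3.59 m

γ = ρg = 1191 × 9.81 / 1000 = 11.68371 kN/m³.
The plate makes 26.9° with the vertical, i.e. θ = 90° − 26.9° = 63.1° to the horizontal. Measuring y along the incline from the free-surface line, vertical depth h = y·sinθ with sinθ = 0.891798.
The centroid is at the centre, 0.225 m below the top of the plate, so y_c = 3.8 + 0.225 = 4.025 m and h_c = 4.025 × 0.891798 = 3.58949 m.
A = π(0.225)² = 0.159043 m².
Resultant F = γ·h_c·A = 11.68371 × 3.58949 × 0.159043 = 6.67003 kN.
I_c = πr⁴/4 = π × 0.225⁴/4 = 0.00201289 m⁴.
Centre of pressure: y_p = y_c + I_c/(y_c·A) = 4.025 + 0.00201289/(4.025 × 0.159043) = 4.025 + 0.00314441 = 4.02814 m along the plane.
Vertically, h_p = y_p·sinθ = 4.02814 × 0.891798 = 3.59229 m.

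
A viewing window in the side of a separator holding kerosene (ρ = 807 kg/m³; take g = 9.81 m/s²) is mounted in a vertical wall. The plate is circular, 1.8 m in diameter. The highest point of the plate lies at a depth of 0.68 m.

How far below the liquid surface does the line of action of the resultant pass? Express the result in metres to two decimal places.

γ = ρg = 807 × 9.81 / 1000 = 7.91667 kN/m³.
The centroid is at the centre, 0.9 m below the top of the plate, so the centroid depth is h_c = 0.68 + 0.9 = 1.58 m.
A = π(0.9)² = 2.54469 m².
Resultant F = γ·h_c·A = 7.91667 × 1.58 × 2.54469 = 31.8298 kN.
I_c = πr⁴/4 = π × 0.9⁴/4 = 0.5153 m⁴.
Centre of pressure: y_p = y_c + I_c/(y_c·A) = 1.58 + 0.5153/(1.58 × 2.54469) = 1.58 + 0.128165 = 1.70817 m along the plane.

h_p = 1.71 m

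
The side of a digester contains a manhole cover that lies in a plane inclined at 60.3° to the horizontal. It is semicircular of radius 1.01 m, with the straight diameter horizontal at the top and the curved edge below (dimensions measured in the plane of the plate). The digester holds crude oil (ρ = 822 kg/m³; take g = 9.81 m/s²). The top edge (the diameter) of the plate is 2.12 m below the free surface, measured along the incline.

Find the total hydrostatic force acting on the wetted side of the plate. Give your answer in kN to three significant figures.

γ = ρg = 822 × 9.81 / 1000 = 8.06382 kN/m³.
Let θ = 60.3° be the plate's angle to the horizontal; measure y along the incline from where the plane meets the free surface. Vertical depth h = y·sinθ with sinθ = 0.868632.
The centroid of a semicircle lies 4r/(3π) = 0.428657 m from the diameter, here below the top edge, so y_c = 2.12 + 0.428657 = 2.54866 m and h_c = 2.54866 × 0.868632 = 2.21385 m.
A = πr²/2 = π × 1.01²/2 = 1.60237 m².
Resultant F = γ·h_c·A = 8.06382 × 2.21385 × 1.60237 = 28.6057 kN.

F ≈ 28.6 kN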